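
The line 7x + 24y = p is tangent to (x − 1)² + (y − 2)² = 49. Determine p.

p = −120 or p = 230

The line touches the circle iff its distance from (1, 2) is 7:
|7·1 + 24·2 − p| / √625 = 7
|p − (55)| = 7·25, so p = 230 or p = −120.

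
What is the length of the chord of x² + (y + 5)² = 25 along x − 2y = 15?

Express y = (−15 + x)/2 and substitute into the circle:
5x² − 10x − 75 = 0  ⟹  x² − 2x − 15 = 0
x = 5 or x = −3, giving (5, −5) and (−3, −9).
Chord length = distance between (5, −5) and (−3, −9) = √80 = 4√5.

4√5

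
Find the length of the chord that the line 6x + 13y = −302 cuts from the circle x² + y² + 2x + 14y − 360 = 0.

Centre (−1, −7), r² = 410. Perpendicular distance d from centre to line = |205| / √205 = 205/√205.
Chord = 2√(r² − d²) = 2·√(205) = 2√205.

2√205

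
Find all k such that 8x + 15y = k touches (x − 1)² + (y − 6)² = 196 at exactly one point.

For a tangent, require d(centre, line) = r = 14.
|8·1 + 15·6 − k| / √289 = 14
|k − (98)| = 14·17, so k = 336 or k = −140.

k = −140 or k = 336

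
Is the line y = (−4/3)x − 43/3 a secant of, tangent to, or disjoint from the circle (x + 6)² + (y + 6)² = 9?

secant

Substituting the line into the circle gives 25x² + 308x + 868 = 0.
Δ = 94864 − 86800 = 8064.
Two real roots: the line is a secant.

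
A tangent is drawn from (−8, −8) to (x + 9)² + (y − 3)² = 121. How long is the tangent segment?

The centre is (−9, 3) and r = 11. The square of the distance from P to the centre is 1 + 121 = 122.
Power of the point: PT² = |PO|² − r² = 1, so PT = 1.

1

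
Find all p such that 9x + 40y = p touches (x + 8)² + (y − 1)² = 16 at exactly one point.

p = −196 or p = 132

Tangency holds when the distance from the centre (−8, 1) to the line equals the radius 4:
|9·(−8) + 40·1 − p| / √1681 = 4
|p − (−32)| = 4·41, so p = 132 or p = −196.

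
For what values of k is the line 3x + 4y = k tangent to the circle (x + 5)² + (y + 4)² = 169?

For a tangent, require d(centre, line) = r = 13.
|3·(−5) + 4·(−4) − k| / √25 = 13
|k − (−31)| = 13·5, so k = 34 or k = −96.

k = −96 or k = 34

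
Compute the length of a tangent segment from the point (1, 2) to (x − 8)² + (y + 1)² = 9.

7

With centre O = (8, −1), |OP|² = 58 and r² = 9.
The tangent meets the radius at right angles, so tangent² = |PO|² − r² = 58 − 9 = 49.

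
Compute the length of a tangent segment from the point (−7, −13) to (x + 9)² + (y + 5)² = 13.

√55

With centre O = (−9, −5), |OP|² = 68 and r² = 13.
By the tangent–radius right angle, tangent length = √(|PO|² − r²) = √55.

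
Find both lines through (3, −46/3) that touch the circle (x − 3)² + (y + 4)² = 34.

5x − 3y = 61 and 5x + 3y = −31

A line y − (−46/3) = m(x − (3)) is tangent when its distance from (3, −4) is √34:
[m·(0) − (34/3)]² = 34(m² + 1)
9m² − 25 = 0, so m = 5/3 or m = −5/3.
Through (3, −46/3) these give 5x − 3y = 61 and 5x + 3y = −31.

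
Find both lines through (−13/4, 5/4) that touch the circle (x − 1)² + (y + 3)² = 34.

5x − 3y = −20 and 3x − 5y = −16

Write the tangent as mx − y + (5/4 − m·(−13/4)) = 0 and set its distance from the centre to √34:
[m·(17/4) − (−17/4)]² = 34(m² + 1)
15m² − 34m + 15 = 0, so m = 5/3 or m = 3/5.
With m = 5/3: 5x − 3y = −20. With m = 3/5: 3x − 5y = −16.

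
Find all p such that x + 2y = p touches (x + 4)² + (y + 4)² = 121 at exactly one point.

Tangency holds when the distance from the centre (−4, −4) to the line equals the radius 11:
|1·(−4) + 2·(−4) − p| / √5 = 11
|p − (−12)| = 11√5.

p = −12 ± 11√5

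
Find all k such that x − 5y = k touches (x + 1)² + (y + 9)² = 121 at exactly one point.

Tangency holds when the distance from the centre (−1, −9) to the line equals the radius 11:
|1·(−1) − 5·(−9) − k| / √26 = 11
|k − (44)| = 11√26.

k = 44 ± 11√26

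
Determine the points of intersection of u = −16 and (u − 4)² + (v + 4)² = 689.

(−16, −21) and (−16, 13)

The line gives u = −16. Substituting into the circle:
v² + 8v − 273 = 0
v = 13 or v = −21, giving (−16, 13) and (−16, −21).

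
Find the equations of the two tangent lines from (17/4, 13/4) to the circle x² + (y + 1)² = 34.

3x + 5y = 29 and 5x + 3y = 31

Write the tangent as mx − y + (13/4 − m·(17/4)) = 0 and set its distance from the centre to √34:
[m·(−17/4) − (−17/4)]² = 34(m² + 1)
15m² + 34m + 15 = 0, so m = −3/5 or m = −5/3.
With m = −3/5: 3x + 5y = 29. With m = −5/3: 5x + 3y = 31.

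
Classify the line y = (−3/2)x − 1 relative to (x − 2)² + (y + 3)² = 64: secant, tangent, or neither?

Substituting the line into the circle gives 13x² − 40x − 224 = 0.
Δ = 1600 − (−11648) = 13248.
Two real roots: the line is a secant.

secant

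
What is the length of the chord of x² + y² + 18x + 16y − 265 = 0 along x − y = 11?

26√2

The distance from (−9, −8) to the line is 12/√2, and r² = 410.
Half the chord is √(r² − d²) = √(338), so the full chord is 26√2.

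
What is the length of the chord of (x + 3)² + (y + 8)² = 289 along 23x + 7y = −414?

The distance from (−3, −8) to the line is 289/√578, and r² = 289.
Half the chord is √(r² − d²) = √(289/2), so the full chord is 17√2.

17√2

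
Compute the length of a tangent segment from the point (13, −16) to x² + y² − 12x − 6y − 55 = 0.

Centre (6, 3), r² = 100. |PO|² = (7)² + (−19)² = 410.
Power of the point: PT² = |PO|² − r² = 310, so PT = √310.

√310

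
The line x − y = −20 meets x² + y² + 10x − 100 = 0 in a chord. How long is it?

5√2

Centre (−5, 0), r² = 125. Perpendicular distance d from centre to line = |15| / √2 = 15/√2.
Half the chord is √(r² − d²) = √(25/2), so the full chord is 5√2.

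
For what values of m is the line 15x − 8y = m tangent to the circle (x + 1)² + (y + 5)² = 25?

m = −60 or m = 110

Tangency holds when the distance from the centre (−1, −5) to the line equals the radius 5:
|15·(−1) − 8·(−5) − m| / √289 = 5
|m − (25)| = 5·17, so m = 110 or m = −60.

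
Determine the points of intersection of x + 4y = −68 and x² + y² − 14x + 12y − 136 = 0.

Express y = (−68 − x)/4 and substitute into the circle:
17x² − 136x − 816 = 0  ⟹  x² − 8x − 48 = 0
x = 12 or x = −4, giving (12, −20) and (−4, −16).

(−4, −16) and (12, −20)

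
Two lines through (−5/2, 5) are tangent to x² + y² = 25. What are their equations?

Write the tangent as mx − y + (5 − m·(−5/2)) = 0 and set its distance from the centre to 5:
[m·(5/2) − (−5)]² = 25(m² + 1)
3m² − 4m = 0, so m = 0 or m = 4/3.
With m = 0: y = 5. With m = 4/3: 4x − 3y = −25.

y = 5 and 4x − 3y = −25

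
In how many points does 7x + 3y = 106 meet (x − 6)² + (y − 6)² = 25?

Substituting the line into the circle gives 58x² − 1340x + 7843 = 0.
Discriminant = (−1340)² − 4·58·(7843) = −23976 < 0.
No real roots: the line does not meet the circle.

0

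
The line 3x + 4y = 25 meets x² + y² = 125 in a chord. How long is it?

Centre (0, 0), r² = 125. Perpendicular distance d from centre to line = |−25| / √25 = 25/√25.
Half the chord is √(r² − d²) = √(100), so the full chord is 20.

20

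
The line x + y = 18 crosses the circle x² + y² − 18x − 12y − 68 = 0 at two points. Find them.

From the line, y = −x + 18. Substituting:
2x² − 42x + 40 = 0  ⟹  x² − 21x + 20 = 0
x = 20 or x = 1, giving (20, −2) and (1, 17).

(1, 17) and (20, −2)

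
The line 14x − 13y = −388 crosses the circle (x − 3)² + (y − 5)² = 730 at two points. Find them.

Express y = (388 + 14x)/13 and substitute into the circle:
365x² + 8030x − 17520 = 0  ⟹  x² + 22x − 48 = 0
x = 2 or x = −24, giving (2, 32) and (−24, 4).

(−24, 4) and (2, 32)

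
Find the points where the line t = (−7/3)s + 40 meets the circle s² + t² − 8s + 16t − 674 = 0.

(9, 19) and (27, −23)

From the line, t = (120 − 7s)/3. Substituting:
58s² − 2088s + 14094 = 0  ⟹  s² − 36s + 243 = 0
s = 27 or s = 9, giving (27, −23) and (9, 19).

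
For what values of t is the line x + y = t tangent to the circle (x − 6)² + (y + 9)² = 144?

The line touches the circle iff its distance from (6, −9) is 12:
|1·6 + 1·(−9) − t| / √2 = 12
|t − (−3)| = 12√2.

t = −3 ± 12√2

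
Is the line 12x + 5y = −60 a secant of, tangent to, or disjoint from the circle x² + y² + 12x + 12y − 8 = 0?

secant

Centre (−6, −6), r² = 80. Distance² from centre to line = (−42)²/169 = 1764/169.
Since d² < r², the line cuts the circle twice.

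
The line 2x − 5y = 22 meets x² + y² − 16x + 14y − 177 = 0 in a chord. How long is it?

Centre (8, −7), r² = 290. Perpendicular distance d from centre to line = |29| / √29 = 29/√29.
Chord = 2√(r² − d²) = 2·√(261) = 6√29.

6√29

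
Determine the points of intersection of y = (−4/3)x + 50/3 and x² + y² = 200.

From the line, y = (50 − 4x)/3. Substituting:
25x² − 400x + 700 = 0  ⟹  x² − 16x + 28 = 0
x = 14 or x = 2, giving (14, −2) and (2, 14).

(2, 14) and (14, −2)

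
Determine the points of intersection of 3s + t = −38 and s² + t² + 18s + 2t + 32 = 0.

(−14, 4) and (−10, −8)

Substitute t = −3s − 38:
10s² + 240s + 1400 = 0  ⟹  s² + 24s + 140 = 0
s = −10 or s = −14, giving (−10, −8) and (−14, 4).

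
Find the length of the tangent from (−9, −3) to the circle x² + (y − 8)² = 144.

Centre (0, 8), r² = 144. |PO|² = (−9)² + (−11)² = 202.
The tangent meets the radius at right angles, so tangent² = |PO|² − r² = 202 − 144 = 58.

√58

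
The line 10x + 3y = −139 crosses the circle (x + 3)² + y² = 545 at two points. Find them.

Substitute y = (−139 − 10x)/3:
109x² + 2834x + 14497 = 0  ⟹  x² + 26x + 133 = 0
x = −7 or x = −19, giving (−7, −23) and (−19, 17).

(−19, 17) and (−7, −23)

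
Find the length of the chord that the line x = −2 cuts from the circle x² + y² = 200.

28

The line gives x = −2. Substituting into the circle:
y² − 196 = 0
y = 14 or y = −14, giving (−2, 14) and (−2, −14).
|(−2, 14) − (−2, −14)| = √((0)² + (28)²) = 28.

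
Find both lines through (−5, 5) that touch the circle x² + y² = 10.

x + 3y = 10 and 3x + y = −10

A line y − (5) = m(x − (−5)) is tangent when its distance from (0, 0) is √10:
[m·(5) − (−5)]² = 10(m² + 1)
3m² + 10m + 3 = 0, so m = −1/3 or m = −3.
Through (−5, 5) these give x + 3y = 10 and 3x + y = −10.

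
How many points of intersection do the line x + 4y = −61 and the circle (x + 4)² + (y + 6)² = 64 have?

Centre (−4, −6), r² = 64. Distance² from centre to line = (33)²/17 = 1089/17.
Since d² > r², the line lies outside the circle.

0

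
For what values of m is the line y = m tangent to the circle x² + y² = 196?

m = −14 or m = 14

For a tangent, require d(centre, line) = r = 14.
|0·0 + 1·0 − m| / √1 = 14
|m| = 14, so m = 14 or m = −14.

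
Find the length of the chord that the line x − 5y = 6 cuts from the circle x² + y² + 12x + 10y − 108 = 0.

5√26

The distance from (−6, −5) to the line is 13/√26, and r² = 169.
Half the chord is √(r² − d²) = √(325/2), so the full chord is 5√26.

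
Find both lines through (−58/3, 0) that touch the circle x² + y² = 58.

A line y − (0) = m(x − (−58/3)) is tangent when its distance from (0, 0) is √58:
[m·(58/3) − (0)]² = 58(m² + 1)
49m² − 9 = 0, so m = −3/7 or m = 3/7.
Through (−58/3, 0) these give 3x + 7y = −58 and 3x − 7y = −58.

3x + 7y = −58 and 3x − 7y = −58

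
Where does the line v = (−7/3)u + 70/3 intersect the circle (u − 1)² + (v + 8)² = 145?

Express v = (70 − 7u)/3 and substitute into the circle:
58u² − 1334u + 7540 = 0  ⟹  u² − 23u + 130 = 0
u = 13 or u = 10, giving (13, −7) and (10, 0).

(10, 0) and (13, −7)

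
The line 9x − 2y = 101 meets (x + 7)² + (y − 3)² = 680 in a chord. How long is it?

From the line, y = (−101 + 9x)/2. Substituting:
85x² − 1870x + 8925 = 0  ⟹  x² − 22x + 105 = 0
x = 15 or x = 7, giving (15, 17) and (7, −19).
Chord length = distance between (15, 17) and (7, −19) = √1360 = 4√85.

4√85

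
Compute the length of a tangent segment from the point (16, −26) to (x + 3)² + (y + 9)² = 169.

Centre (−3, −9), r² = 169. |PO|² = (19)² + (−17)² = 650.
Power of the point: PT² = |PO|² − r² = 481, so PT = √481.

√481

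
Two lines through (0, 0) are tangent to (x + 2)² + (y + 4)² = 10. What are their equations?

x − 3y = 0 and 3x + y = 0

A line y − (0) = m(x − (0)) is tangent when its distance from (−2, −4) is √10:
(−2m − (−4))² = 10(m² + 1)
3m² + 8m − 3 = 0, so m = 1/3 or m = −3.
With m = 1/3: x − 3y = 0. With m = −3: 3x + y = 0.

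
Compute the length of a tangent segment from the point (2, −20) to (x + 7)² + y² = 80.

√401

Centre (−7, 0), r² = 80. |PO|² = (9)² + (−20)² = 481.
The tangent meets the radius at right angles, so tangent² = |PO|² − r² = 481 − 80 = 401.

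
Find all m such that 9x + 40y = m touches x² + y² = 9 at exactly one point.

Tangency holds when the distance from the centre (0, 0) to the line equals the radius 3:
|9·0 + 40·0 − m| / √1681 = 3
|m| = 3·41, so m = 123 or m = −123.

m = −123 or m = 123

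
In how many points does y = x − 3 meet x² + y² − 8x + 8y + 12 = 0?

2

Centre (4, −4), r² = 20. Distance² from centre to line = (5)²/2 = 25/2.
Since d² < r², the line cuts the circle twice.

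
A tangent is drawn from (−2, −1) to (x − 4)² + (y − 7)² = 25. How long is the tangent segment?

5√3

With centre O = (4, 7), |OP|² = 100 and r² = 25.
Power of the point: PT² = |PO|² − r² = 75, so PT = 5√3.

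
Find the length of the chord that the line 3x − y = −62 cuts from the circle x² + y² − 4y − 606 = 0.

10√10

The distance from (0, 2) to the line is 60/√10, and r² = 610.
Chord = 2√(r² − d²) = 2·√(250) = 10√10.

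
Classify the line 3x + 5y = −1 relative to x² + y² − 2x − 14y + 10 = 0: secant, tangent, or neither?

neither

Substituting the line into the circle gives 34x² + 166x + 321 = 0.
Discriminant = (166)² − 4·34·(321) = −16100 < 0.
No real roots: the line does not meet the circle.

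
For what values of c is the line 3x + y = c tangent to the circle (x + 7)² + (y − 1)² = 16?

The line touches the circle iff its distance from (−7, 1) is 4:
|3·(−7) + 1·1 − c| / √10 = 4
|c − (−20)| = 4√10.

c = −20 ± 4√10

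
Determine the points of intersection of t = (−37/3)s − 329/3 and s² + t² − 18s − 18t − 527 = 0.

From the line, t = (−329 − 37s)/3. Substituting:
1378s² + 26182s + 121264 = 0  ⟹  s² + 19s + 88 = 0
s = −8 or s = −11, giving (−8, −11) and (−11, 26).

(−11, 26) and (−8, −11)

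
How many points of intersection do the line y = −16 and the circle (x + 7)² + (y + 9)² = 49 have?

1

Centre (−7, −9), r² = 49. Distance² from centre to line = (7)² = 49.
Since d² = r², the line is tangent.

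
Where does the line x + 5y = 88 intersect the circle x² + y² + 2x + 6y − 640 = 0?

(−12, 20) and (18, 14)

From the line, y = (88 − x)/5. Substituting:
26x² − 156x − 5616 = 0  ⟹  x² − 6x − 216 = 0
x = 18 or x = −12, giving (18, 14) and (−12, 20).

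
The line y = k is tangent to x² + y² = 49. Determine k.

k = −7 or k = 7

For a tangent, require d(centre, line) = r = 7.
|0·0 + 1·0 − k| / √1 = 7
|k| = 7, so k = 7 or k = −7.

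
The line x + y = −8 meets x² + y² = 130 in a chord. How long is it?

14√2

Centre (0, 0), r² = 130. Perpendicular distance d from centre to line = |8| / √2 = 8/√2.
Half the chord is √(r² − d²) = √(98), so the full chord is 14√2.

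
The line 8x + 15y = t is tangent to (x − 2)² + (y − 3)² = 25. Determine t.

The line touches the circle iff its distance from (2, 3) is 5:
|8·2 + 15·3 − t| / √289 = 5
|t − (61)| = 5·17, so t = 146 or t = −24.

t = −24 or t = 146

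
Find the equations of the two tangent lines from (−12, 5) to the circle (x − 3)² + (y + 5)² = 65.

x + 8y = 28 and 7x + 4y = −64

A line y − (5) = m(x − (−12)) is tangent when its distance from (3, −5) is √65:
[m·(15) − (−10)]² = 65(m² + 1)
32m² + 60m + 7 = 0, so m = −1/8 or m = −7/4.
With m = −1/8: x + 8y = 28. With m = −7/4: 7x + 4y = −64.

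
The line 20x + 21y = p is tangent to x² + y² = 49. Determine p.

p = −203 or p = 203

The line touches the circle iff its distance from (0, 0) is 7:
|20·0 + 21·0 − p| / √841 = 7
|p| = 7·29, so p = 203 or p = −203.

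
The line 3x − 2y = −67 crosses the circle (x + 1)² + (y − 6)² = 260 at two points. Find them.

Substitute y = (67 + 3x)/2:
13x² + 338x + 1989 = 0  ⟹  x² + 26x + 153 = 0
x = −9 or x = −17, giving (−9, 20) and (−17, 8).

(−17, 8) and (−9, 20)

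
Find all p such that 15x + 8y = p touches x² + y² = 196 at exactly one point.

Tangency holds when the distance from the centre (0, 0) to the line equals the radius 14:
|15·0 + 8·0 − p| / √289 = 14
|p| = 14·17, so p = 238 or p = −238.

p = −238 or p = 238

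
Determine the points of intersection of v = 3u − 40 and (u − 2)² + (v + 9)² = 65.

Substitute v = 3u − 40:
10u² − 190u + 900 = 0  ⟹  u² − 19u + 90 = 0
u = 10 or u = 9, giving (10, −10) and (9, −13).

(9, −13) and (10, −10)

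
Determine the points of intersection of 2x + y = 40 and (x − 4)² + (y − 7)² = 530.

From the line, y = −2x + 40. Substituting:
5x² − 140x + 575 = 0  ⟹  x² − 28x + 115 = 0
x = 23 or x = 5, giving (23, −6) and (5, 30).

(5, 30) and (23, −6)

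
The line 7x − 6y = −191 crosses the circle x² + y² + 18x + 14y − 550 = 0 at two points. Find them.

From the line, y = (191 + 7x)/6. Substituting:
85x² + 3910x + 32725 = 0  ⟹  x² + 46x + 385 = 0
x = −11 or x = −35, giving (−11, 19) and (−35, −9).

(−35, −9) and (−11, 19)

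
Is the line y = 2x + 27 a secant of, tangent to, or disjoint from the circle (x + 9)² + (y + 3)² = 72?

Substituting the line into the circle gives 5x² + 138x + 909 = 0.
Δ = 19044 − 18180 = 864.
Two real roots: the line is a secant.

secant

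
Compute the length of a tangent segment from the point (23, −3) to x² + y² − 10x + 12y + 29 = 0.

With centre O = (5, −6), |OP|² = 333 and r² = 32.
The tangent meets the radius at right angles, so tangent² = |PO|² − r² = 333 − 32 = 301.

√301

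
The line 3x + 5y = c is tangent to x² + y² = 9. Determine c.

Tangency holds when the distance from the centre (0, 0) to the line equals the radius 3:
|3·0 + 5·0 − c| / √34 = 3
|c| = 3√34.

c = ±3√34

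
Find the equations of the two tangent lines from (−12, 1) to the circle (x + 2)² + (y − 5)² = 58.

3x + 7y = −29 and 7x − 3y = −87

A line y − (1) = m(x − (−12)) is tangent when its distance from (−2, 5) is √58:
[m·(10) − (4)]² = 58(m² + 1)
21m² − 40m − 21 = 0, so m = −3/7 or m = 7/3.
Through (−12, 1) these give 3x + 7y = −29 and 7x − 3y = −87.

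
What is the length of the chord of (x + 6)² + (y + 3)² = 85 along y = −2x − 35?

From the line, y = −2x − 35. Substituting:
5x² + 140x + 975 = 0  ⟹  x² + 28x + 195 = 0
x = −13 or x = −15, giving (−13, −9) and (−15, −5).
|(−13, −9) − (−15, −5)| = √((2)² + (−4)²) = 2√5.

2√5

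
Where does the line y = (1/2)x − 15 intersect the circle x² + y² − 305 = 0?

Express y = (−30 + x)/2 and substitute into the circle:
5x² − 60x − 320 = 0  ⟹  x² − 12x − 64 = 0
x = 16 or x = −4, giving (16, −7) and (−4, −17).

(−4, −17) and (16, −7)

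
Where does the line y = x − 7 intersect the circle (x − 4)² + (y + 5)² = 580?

Substitute y = x − 7:
2x² − 12x − 560 = 0  ⟹  x² − 6x − 280 = 0
x = 20 or x = −14, giving (20, 13) and (−14, −21).

(−14, −21) and (20, 13)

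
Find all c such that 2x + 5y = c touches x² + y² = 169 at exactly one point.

Tangency holds when the distance from the centre (0, 0) to the line equals the radius 13:
|2·0 + 5·0 − c| / √29 = 13
|c| = 13√29.

c = ±13√29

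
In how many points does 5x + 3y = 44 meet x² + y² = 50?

0

Centre (0, 0), r² = 50. Distance² from centre to line = (−44)²/34 = 968/17.
Since d² > r², the line lies outside the circle.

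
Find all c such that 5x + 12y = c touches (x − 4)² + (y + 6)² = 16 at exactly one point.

Tangency holds when the distance from the centre (4, −6) to the line equals the radius 4:
|5·4 + 12·(−6) − c| / √169 = 4
|c − (−52)| = 4·13, so c = 0 or c = −104.

c = −104 or c = 0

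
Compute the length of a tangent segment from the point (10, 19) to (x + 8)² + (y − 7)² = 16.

With centre O = (−8, 7), |OP|² = 468 and r² = 16.
Power of the point: PT² = |PO|² − r² = 452, so PT = 2√113.

2√113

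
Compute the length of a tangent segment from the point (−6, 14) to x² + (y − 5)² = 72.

3√5

With centre O = (0, 5), |OP|² = 117 and r² = 72.
Power of the point: PT² = |PO|² − r² = 45, so PT = 3√5.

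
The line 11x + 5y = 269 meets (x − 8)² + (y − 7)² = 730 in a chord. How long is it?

4√146

From the line, y = (269 − 11x)/5. Substituting:
146x² − 5548x + 38106 = 0  ⟹  x² − 38x + 261 = 0
x = 29 or x = 9, giving (29, −10) and (9, 34).
|(29, −10) − (9, 34)| = √((20)² + (−44)²) = 4√146.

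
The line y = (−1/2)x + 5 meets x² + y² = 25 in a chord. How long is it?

Express y = (10 − x)/2 and substitute into the circle:
5x² − 20x = 0  ⟹  x² − 4x = 0
x = 4 or x = 0, giving (4, 3) and (0, 5).
Chord length = distance between (4, 3) and (0, 5) = √20 = 2√5.

2√5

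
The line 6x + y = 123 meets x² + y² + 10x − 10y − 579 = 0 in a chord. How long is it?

Substitute y = −6x + 123:
37x² − 1406x + 13320 = 0  ⟹  x² − 38x + 360 = 0
x = 20 or x = 18, giving (20, 3) and (18, 15).
Chord length = distance between (20, 3) and (18, 15) = √148 = 2√37.

2√37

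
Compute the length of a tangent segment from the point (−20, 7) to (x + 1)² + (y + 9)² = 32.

The centre is (−1, −9) and r = 4√2. The square of the distance from P to the centre is 361 + 256 = 617.
Power of the point: PT² = |PO|² − r² = 585, so PT = 3√65.

3√65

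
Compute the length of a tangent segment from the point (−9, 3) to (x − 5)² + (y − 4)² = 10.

√187

The centre is (5, 4) and r = √10. The square of the distance from P to the centre is 196 + 1 = 197.
Power of the point: PT² = |PO|² − r² = 187, so PT = √187.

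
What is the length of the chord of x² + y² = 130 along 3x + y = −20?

6√10

Express y = −3x − 20 and substitute into the circle:
10x² + 120x + 270 = 0  ⟹  x² + 12x + 27 = 0
x = −3 or x = −9, giving (−3, −11) and (−9, 7).
|(−3, −11) − (−9, 7)| = √((6)² + (−18)²) = 6√10.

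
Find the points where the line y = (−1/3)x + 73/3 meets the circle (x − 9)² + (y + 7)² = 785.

(10, 21) and (25, 16)

Express y = (73 − x)/3 and substitute into the circle:
10x² − 350x + 2500 = 0  ⟹  x² − 35x + 250 = 0
x = 25 or x = 10, giving (25, 16) and (10, 21).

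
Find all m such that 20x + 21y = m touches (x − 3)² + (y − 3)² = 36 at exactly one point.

m = −51 or m = 297

The line touches the circle iff its distance from (3, 3) is 6:
|20·3 + 21·3 − m| / √841 = 6
|m − (123)| = 6·29, so m = 297 or m = −51.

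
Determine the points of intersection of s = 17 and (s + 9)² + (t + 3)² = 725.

(17, −10) and (17, 4)

The line gives s = 17. Substituting into the circle:
t² + 6t − 40 = 0
t = 4 or t = −10, giving (17, 4) and (17, −10).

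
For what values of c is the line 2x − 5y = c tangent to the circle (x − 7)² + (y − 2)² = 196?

Tangency holds when the distance from the centre (7, 2) to the line equals the radius 14:
|2·7 − 5·2 − c| / √29 = 14
|c − (4)| = 14√29.

c = 4 ± 14√29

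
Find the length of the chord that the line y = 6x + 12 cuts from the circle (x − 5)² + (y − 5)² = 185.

Substitute y = 6x + 12:
37x² + 74x − 111 = 0  ⟹  x² + 2x − 3 = 0
x = 1 or x = −3, giving (1, 18) and (−3, −6).
|(1, 18) − (−3, −6)| = √((4)² + (24)²) = 4√37.

4√37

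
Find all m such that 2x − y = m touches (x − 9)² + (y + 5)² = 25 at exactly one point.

m = 23 ± 5√5

The line touches the circle iff its distance from (9, −5) is 5:
|2·9 − 1·(−5) − m| / √5 = 5
|m − (23)| = 5√5.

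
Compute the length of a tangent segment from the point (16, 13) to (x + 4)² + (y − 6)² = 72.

√377

The centre is (−4, 6) and r = 6√2. The square of the distance from P to the centre is 400 + 49 = 449.
The tangent meets the radius at right angles, so tangent² = |PO|² − r² = 449 − 72 = 377.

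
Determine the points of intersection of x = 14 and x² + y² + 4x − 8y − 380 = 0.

The line gives x = 14. Substituting into the circle:
y² − 8y − 128 = 0
y = 16 or y = −8, giving (14, 16) and (14, −8).

(14, −8) and (14, 16)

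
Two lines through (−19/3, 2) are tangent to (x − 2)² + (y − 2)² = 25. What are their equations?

Let a tangent through (−19/3, 2) have slope m. Its distance from (2, 2) must equal 5:
[m·(25/3) − (0)]² = 25(m² + 1)
16m² − 9 = 0, so m = 3/4 or m = −3/4.
With m = 3/4: 3x − 4y = −27. With m = −3/4: 3x + 4y = −11.

3x − 4y = −27 and 3x + 4y = −11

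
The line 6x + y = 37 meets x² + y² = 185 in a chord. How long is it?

Express y = −6x + 37 and substitute into the circle:
37x² − 444x + 1184 = 0  ⟹  x² − 12x + 32 = 0
x = 8 or x = 4, giving (8, −11) and (4, 13).
Chord length = distance between (8, −11) and (4, 13) = √592 = 4√37.

4√37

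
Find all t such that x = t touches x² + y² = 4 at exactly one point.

t = −2 or t = 2

The line touches the circle iff its distance from (0, 0) is 2:
|1·0 + 0·0 − t| / √1 = 2
|t| = 2, so t = 2 or t = −2.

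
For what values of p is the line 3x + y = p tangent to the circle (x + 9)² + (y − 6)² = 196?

Tangency holds when the distance from the centre (−9, 6) to the line equals the radius 14:
|3·(−9) + 1·6 − p| / √10 = 14
|p − (−21)| = 14√10.

p = −21 ± 14√10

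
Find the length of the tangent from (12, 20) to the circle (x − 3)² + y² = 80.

√401

The centre is (3, 0) and r = 4√5. The square of the distance from P to the centre is 81 + 400 = 481.
The tangent meets the radius at right angles, so tangent² = |PO|² − r² = 481 − 80 = 401.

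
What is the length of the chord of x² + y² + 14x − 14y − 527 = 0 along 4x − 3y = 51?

30

Centre (−7, 7), r² = 625. Perpendicular distance d from centre to line = |−100| / √25 = 100/√25.
Chord = 2√(r² − d²) = 2·√(225) = 30.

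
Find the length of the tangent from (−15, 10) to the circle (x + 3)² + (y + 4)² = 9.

The centre is (−3, −4) and r = 3. The square of the distance from P to the centre is 144 + 196 = 340.
The tangent meets the radius at right angles, so tangent² = |PO|² − r² = 340 − 9 = 331.

√331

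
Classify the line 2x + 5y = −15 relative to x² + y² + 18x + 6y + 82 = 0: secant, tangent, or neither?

Substituting the line into the circle gives 29x² + 450x + 1825 = 0.
Discriminant = (450)² − 4·29·(1825) = −9200 < 0.
No real roots: the line does not meet the circle.

neither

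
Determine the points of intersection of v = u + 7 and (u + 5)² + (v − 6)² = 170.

Express v = u + 7 and substitute into the circle:
2u² + 12u − 144 = 0  ⟹  u² + 6u − 72 = 0
u = 6 or u = −12, giving (6, 13) and (−12, −5).

(−12, −5) and (6, 13)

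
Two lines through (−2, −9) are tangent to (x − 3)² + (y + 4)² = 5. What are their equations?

Write the tangent as mx − y + (−9 − m·(−2)) = 0 and set its distance from the centre to √5:
(5m − (5))² = 5(m² + 1)
2m² − 5m + 2 = 0, so m = 1/2 or m = 2.
With m = 1/2: x − 2y = 16. With m = 2: 2x − y = 5.

x − 2y = 16 and 2x − y = 5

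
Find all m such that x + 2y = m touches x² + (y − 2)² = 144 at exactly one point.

m = 4 ± 12√5

For a tangent, require d(centre, line) = r = 12.
|1·0 + 2·2 − m| / √5 = 12
|m − (4)| = 12√5.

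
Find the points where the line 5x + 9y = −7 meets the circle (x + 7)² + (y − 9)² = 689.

Express y = (−7 − 5x)/9 and substitute into the circle:
106x² + 2014x − 44096 = 0  ⟹  x² + 19x − 416 = 0
x = 13 or x = −32, giving (13, −8) and (−32, 17).

(−32, 17) and (13, −8)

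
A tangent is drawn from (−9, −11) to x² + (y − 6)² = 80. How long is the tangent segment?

√290

Centre (0, 6), r² = 80. |PO|² = (−9)² + (−17)² = 370.
Power of the point: PT² = |PO|² − r² = 290, so PT = √290.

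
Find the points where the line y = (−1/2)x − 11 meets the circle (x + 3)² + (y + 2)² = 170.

(−16, −3) and (4, −13)

Substitute y = (−22 − x)/2:
5x² + 60x − 320 = 0  ⟹  x² + 12x − 64 = 0
x = 4 or x = −16, giving (4, −13) and (−16, −3).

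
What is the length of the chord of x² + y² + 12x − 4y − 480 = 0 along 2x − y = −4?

Express y = 2x + 4 and substitute into the circle:
5x² + 20x − 480 = 0  ⟹  x² + 4x − 96 = 0
x = 8 or x = −12, giving (8, 20) and (−12, −20).
Chord length = distance between (8, 20) and (−12, −20) = √2000 = 20√5.

20√5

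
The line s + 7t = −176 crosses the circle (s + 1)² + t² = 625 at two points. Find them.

Express t = (−176 − s)/7 and substitute into the circle:
50s² + 450s + 400 = 0  ⟹  s² + 9s + 8 = 0
s = −1 or s = −8, giving (−1, −25) and (−8, −24).

(−8, −24) and (−1, −25)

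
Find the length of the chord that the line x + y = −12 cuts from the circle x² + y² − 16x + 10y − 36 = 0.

Express y = −x − 12 and substitute into the circle:
2x² − 2x − 12 = 0  ⟹  x² − x − 6 = 0
x = 3 or x = −2, giving (3, −15) and (−2, −10).
Chord length = distance between (3, −15) and (−2, −10) = √50 = 5√2.

5√2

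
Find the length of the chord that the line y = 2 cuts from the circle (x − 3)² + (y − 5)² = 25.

Express y = 2 and substitute into the circle:
x² − 6x − 7 = 0
x = 7 or x = −1, giving (7, 2) and (−1, 2).
Chord length = distance between (7, 2) and (−1, 2) = √64 = 8.

8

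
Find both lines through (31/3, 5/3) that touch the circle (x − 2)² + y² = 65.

A line y − (5/3) = m(x − (31/3)) is tangent when its distance from (2, 0) is √65:
[m·(−25/3) − (−5/3)]² = 65(m² + 1)
4m² − 25m − 56 = 0, so m = 8 or m = −7/4.
Through (31/3, 5/3) these give 8x − y = 81 and 7x + 4y = 79.

8x − y = 81 and 7x + 4y = 79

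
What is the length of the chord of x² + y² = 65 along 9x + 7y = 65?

The distance from (0, 0) to the line is 65/√130, and r² = 65.
Chord = 2√(r² − d²) = 2·√(65/2) = √130.

√130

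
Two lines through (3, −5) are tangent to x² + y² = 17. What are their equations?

A line y − (−5) = m(x − (3)) is tangent when its distance from (0, 0) is √17:
(−3m − (5))² = 17(m² + 1)
4m² − 15m − 4 = 0, so m = 4 or m = −1/4.
With m = 4: 4x − y = 17. With m = −1/4: x + 4y = −17.

4x − y = 17 and x + 4y = −17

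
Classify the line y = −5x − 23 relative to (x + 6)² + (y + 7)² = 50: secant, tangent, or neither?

Substituting the line into the circle gives 26x² + 172x + 242 = 0.
Δ = 29584 − 25168 = 4416.
Two real roots: the line is a secant.

secant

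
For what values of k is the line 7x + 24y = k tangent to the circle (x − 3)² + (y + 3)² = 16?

The line touches the circle iff its distance from (3, −3) is 4:
|7·3 + 24·(−3) − k| / √625 = 4
|k − (−51)| = 4·25, so k = 49 or k = −151.

k = −151 or k = 49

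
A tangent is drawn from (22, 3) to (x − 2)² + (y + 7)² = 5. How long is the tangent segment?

The centre is (2, −7) and r = √5. The square of the distance from P to the centre is 400 + 100 = 500.
Power of the point: PT² = |PO|² − r² = 495, so PT = 3√55.

3√55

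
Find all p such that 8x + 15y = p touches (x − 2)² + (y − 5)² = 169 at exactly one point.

p = −130 or p = 312

For a tangent, require d(centre, line) = r = 13.
|8·2 + 15·5 − p| / √289 = 13
|p − (91)| = 13·17, so p = 312 or p = −130.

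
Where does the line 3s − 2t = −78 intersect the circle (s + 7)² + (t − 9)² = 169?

Substitute t = (78 + 3s)/2:
13s² + 416s + 3120 = 0  ⟹  s² + 32s + 240 = 0
s = −12 or s = −20, giving (−12, 21) and (−20, 9).

(−20, 9) and (−12, 21)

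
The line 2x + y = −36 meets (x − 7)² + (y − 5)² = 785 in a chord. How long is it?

Centre (7, 5), r² = 785. Perpendicular distance d from centre to line = |55| / √5 = 55/√5.
Chord = 2√(r² − d²) = 2·√(180) = 12√5.

12√5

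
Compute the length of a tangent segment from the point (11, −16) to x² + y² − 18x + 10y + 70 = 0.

The centre is (9, −5) and r = 6. The square of the distance from P to the centre is 4 + 121 = 125.
Power of the point: PT² = |PO|² − r² = 89, so PT = √89.

√89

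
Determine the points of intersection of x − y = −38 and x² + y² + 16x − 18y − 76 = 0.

Express y = x + 38 and substitute into the circle:
2x² + 74x + 684 = 0  ⟹  x² + 37x + 342 = 0
x = −18 or x = −19, giving (−18, 20) and (−19, 19).

(−19, 19) and (−18, 20)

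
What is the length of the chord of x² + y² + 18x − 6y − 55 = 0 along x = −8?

Centre (−9, 3), r² = 145. Perpendicular distance d from centre to line = |−1| / √1 = 1.
Chord = 2√(r² − d²) = 2·√(144) = 24.

24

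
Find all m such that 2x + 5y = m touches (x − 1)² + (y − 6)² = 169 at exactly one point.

The line touches the circle iff its distance from (1, 6) is 13:
|2·1 + 5·6 − m| / √29 = 13
|m − (32)| = 13√29.

m = 32 ± 13√29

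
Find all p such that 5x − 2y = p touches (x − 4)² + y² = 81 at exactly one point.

p = 20 ± 9√29

For a tangent, require d(centre, line) = r = 9.
|5·4 − 2·0 − p| / √29 = 9
|p − (20)| = 9√29.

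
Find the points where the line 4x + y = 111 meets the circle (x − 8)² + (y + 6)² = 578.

(25, 11) and (31, −13)

From the line, y = −4x + 111. Substituting:
17x² − 952x + 13175 = 0  ⟹  x² − 56x + 775 = 0
x = 31 or x = 25, giving (31, −13) and (25, 11).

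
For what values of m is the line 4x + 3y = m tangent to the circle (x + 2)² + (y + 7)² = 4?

m = −39 or m = −19

The line touches the circle iff its distance from (−2, −7) is 2:
|4·(−2) + 3·(−7) − m| / √25 = 2
|m − (−29)| = 2·5, so m = −19 or m = −39.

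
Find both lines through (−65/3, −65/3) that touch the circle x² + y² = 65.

7x − 4y = −65 and 4x − 7y = 65

Let a tangent through (−65/3, −65/3) have slope m. Its distance from (0, 0) must equal √65:
[m·(65/3) − (65/3)]² = 65(m² + 1)
28m² − 65m + 28 = 0, so m = 7/4 or m = 4/7.
Through (−65/3, −65/3) these give 7x − 4y = −65 and 4x − 7y = 65.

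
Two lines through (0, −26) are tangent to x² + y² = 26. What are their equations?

A line y − (−26) = m(x − (0)) is tangent when its distance from (0, 0) is √26:
(0m − (26))² = 26(m² + 1)
m² − 25 = 0, so m = −5 or m = 5.
Through (0, −26) these give 5x + y = −26 and 5x − y = 26.

5x + y = −26 and 5x − y = 26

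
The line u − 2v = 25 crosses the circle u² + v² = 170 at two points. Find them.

Substitute v = (−25 + u)/2:
5u² − 50u − 55 = 0  ⟹  u² − 10u − 11 = 0
u = 11 or u = −1, giving (11, −7) and (−1, −13).

(−1, −13) and (11, −7)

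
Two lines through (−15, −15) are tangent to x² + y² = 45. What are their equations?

Let a tangent through (−15, −15) have slope m. Its distance from (0, 0) must equal 3√5:
[m·(15) − (15)]² = 45(m² + 1)
2m² − 5m + 2 = 0, so m = 1/2 or m = 2.
With m = 1/2: x − 2y = 15. With m = 2: 2x − y = −15.

x − 2y = 15 and 2x − y = −15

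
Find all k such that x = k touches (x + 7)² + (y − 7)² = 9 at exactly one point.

k = −10 or k = −4

Tangency holds when the distance from the centre (−7, 7) to the line equals the radius 3:
|1·(−7) + 0·7 − k| / √1 = 3
|k − (−7)| = 3, so k = −4 or k = −10.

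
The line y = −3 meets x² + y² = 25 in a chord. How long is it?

Centre (0, 0), r² = 25. Perpendicular distance d from centre to line = |3| / √1 = 3.
Chord = 2√(r² − d²) = 2·√(16) = 8.

8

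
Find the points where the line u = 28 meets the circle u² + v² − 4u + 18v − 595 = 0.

The line gives u = 28. Substituting into the circle:
v² + 18v + 77 = 0
v = −7 or v = −11, giving (28, −7) and (28, −11).

(28, −11) and (28, −7)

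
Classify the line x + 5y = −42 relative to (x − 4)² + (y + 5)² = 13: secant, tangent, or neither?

neither

d² = (1·4 + 5·(−5) − (−42))²/26 = 441/26; r² = 13.
Since d² > r², the line lies outside the circle.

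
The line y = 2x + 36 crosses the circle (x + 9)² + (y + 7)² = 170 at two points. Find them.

Substitute y = 2x + 36:
5x² + 190x + 1760 = 0  ⟹  x² + 38x + 352 = 0
x = −16 or x = −22, giving (−16, 4) and (−22, −8).

(−22, −8) and (−16, 4)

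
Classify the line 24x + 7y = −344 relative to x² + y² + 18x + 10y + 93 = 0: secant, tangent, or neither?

neither

Substituting the line into the circle gives 625x² + 15714x + 98813 = 0.
Discriminant = (15714)² − 4·625·(98813) = −102704 < 0.
No real roots: the line does not meet the circle.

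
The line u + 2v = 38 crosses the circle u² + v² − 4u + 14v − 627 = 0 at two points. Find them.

From the line, v = (38 − u)/2. Substituting:
5u² − 120u = 0  ⟹  u² − 24u = 0
u = 24 or u = 0, giving (24, 7) and (0, 19).

(0, 19) and (24, 7)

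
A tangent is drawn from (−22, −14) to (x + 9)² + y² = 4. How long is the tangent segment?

19

The centre is (−9, 0) and r = 2. The square of the distance from P to the centre is 169 + 196 = 365.
By the tangent–radius right angle, tangent length = √(|PO|² − r²) = √361 = 19.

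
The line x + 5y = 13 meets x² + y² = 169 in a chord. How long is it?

Express y = (13 − x)/5 and substitute into the circle:
26x² − 26x − 4056 = 0  ⟹  x² − x − 156 = 0
x = 13 or x = −12, giving (13, 0) and (−12, 5).
Chord length = distance between (13, 0) and (−12, 5) = √650 = 5√26.

5√26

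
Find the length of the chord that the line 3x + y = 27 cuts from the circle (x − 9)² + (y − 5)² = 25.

Centre (9, 5), r² = 25. Perpendicular distance d from centre to line = |5| / √10 = 5/√10.
Half the chord is √(r² − d²) = √(45/2), so the full chord is 3√10.

3√10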